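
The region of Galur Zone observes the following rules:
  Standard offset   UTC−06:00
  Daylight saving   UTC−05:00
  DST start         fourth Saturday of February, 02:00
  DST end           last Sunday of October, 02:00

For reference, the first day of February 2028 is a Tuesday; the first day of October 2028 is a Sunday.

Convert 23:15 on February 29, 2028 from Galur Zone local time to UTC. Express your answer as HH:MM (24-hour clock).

04:15

1 February 2028 is a Tuesday, so the first Saturday is February 5 and the fourth is February 26.
1 October 2028 is a Sunday, so Sundays fall on 1, 8, 15, 22, 29; the last is October 29.
Daylight saving runs 26 February – 29 October; February 29, 2028 is inside that window, so Galur Zone is at UTC−05:00.
23:15 local + 5h = 04:15 UTC (rolling into the next day, 1 March 2028).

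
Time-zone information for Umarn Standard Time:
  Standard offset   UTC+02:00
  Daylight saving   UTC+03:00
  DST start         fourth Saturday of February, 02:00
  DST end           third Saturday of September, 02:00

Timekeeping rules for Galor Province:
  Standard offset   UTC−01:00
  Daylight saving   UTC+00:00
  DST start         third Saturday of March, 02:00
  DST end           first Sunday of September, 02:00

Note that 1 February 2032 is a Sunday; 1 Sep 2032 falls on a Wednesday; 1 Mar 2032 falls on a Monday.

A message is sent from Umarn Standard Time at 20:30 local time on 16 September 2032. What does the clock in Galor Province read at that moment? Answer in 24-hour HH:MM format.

1 February 2032 is a Sunday, so the first Saturday is February 7 and the fourth is February 28.
1 September 2032 is a Wednesday, so the first Saturday is September 4 and the third is September 18.
Daylight saving runs 28 February – 18 September; 16 September 2032 is inside that window, so Umarn Standard Time is at UTC+03:00.
20:30 Umarn Standard Time − 3h = 17:30 UTC.
1 March 2032 is a Monday, so the first Saturday is March 6 and the third is March 20.
1 September 2032 is a Wednesday, so the first Sunday is September 5.
At the standard offset (UTC−01:00), 17:30 UTC − 1h = 16:30 Galor Province standard time.
The standard-time date in Galor Province, 16 September 2032, does not fall between 20 March and 5 September, so daylight saving is not in effect and Galor Province is at UTC−01:00.
17:30 UTC − 1h = 16:30 Galor Province.

16:30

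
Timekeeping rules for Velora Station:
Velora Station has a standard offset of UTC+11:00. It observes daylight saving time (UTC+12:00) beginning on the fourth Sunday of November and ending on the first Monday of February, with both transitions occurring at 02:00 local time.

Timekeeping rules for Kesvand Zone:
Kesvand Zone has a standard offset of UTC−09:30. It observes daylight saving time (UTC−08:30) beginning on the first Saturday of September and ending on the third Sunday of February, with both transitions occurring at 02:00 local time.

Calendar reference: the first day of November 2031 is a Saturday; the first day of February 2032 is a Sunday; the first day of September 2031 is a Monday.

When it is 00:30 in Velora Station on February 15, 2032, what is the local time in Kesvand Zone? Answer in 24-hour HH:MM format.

05:00

1 November 2031 is a Saturday, so the first Sunday is November 2 and the fourth is November 23.
1 February 2032 is a Sunday, so the first Monday is February 2.
Daylight saving runs 23 November 2031 – 2 February 2032; February 15, 2032 is outside that window, so Velora Station is on standard time at UTC+11:00.
00:30 Velora Station − 11h = 13:30 UTC (rolling into the previous day, 14 February 2032).
1 September 2031 is a Monday, so the first Saturday is September 6.
1 February 2032 is a Sunday, so the first Sunday is February 1 and the third is February 15.
At the standard offset (UTC−09:30), 13:30 UTC − 9h30m = 04:00 Kesvand Zone standard time.
The standard-time date in Kesvand Zone, February 14, 2032, lies within the daylight-saving period (6 September 2031 – 15 February 2032), so Kesvand Zone is on daylight time, UTC−08:30.
13:30 UTC − 8h30m = 05:00 Kesvand Zone.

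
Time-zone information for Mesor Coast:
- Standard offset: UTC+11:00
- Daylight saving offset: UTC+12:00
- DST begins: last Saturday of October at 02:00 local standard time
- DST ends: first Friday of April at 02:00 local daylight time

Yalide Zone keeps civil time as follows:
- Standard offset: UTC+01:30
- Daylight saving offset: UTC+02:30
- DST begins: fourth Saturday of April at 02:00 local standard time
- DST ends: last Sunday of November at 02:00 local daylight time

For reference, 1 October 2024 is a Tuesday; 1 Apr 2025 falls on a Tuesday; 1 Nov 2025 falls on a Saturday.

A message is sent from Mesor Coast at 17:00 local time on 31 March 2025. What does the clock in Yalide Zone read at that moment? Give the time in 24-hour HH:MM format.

1 October 2024 is a Tuesday, so Saturdays fall on 5, 12, 19, 26; the last is October 26.
1 April 2025 is a Tuesday, so the first Friday is April 4.
Daylight saving runs 26 October 2024 – 4 April 2025; 31 March 2025 is inside that window, so Mesor Coast is at UTC+12:00.
17:00 Mesor Coast − 12h = 05:00 UTC.
1 April 2025 is a Tuesday, so the first Saturday is April 5 and the fourth is April 26.
1 November 2025 is a Saturday, so Sundays fall on 2, 9, 16, 23, 30; the last is November 30.
At the standard offset (UTC+01:30), 05:00 UTC + 1h30m = 06:30 Yalide Zone standard time.
The standard-time date in Yalide Zone, 31 March 2025, does not fall between 26 April and 30 November, so daylight saving is not in effect and Yalide Zone is at UTC+01:30.
05:00 UTC + 1h30m = 06:30 Yalide Zone.

06:30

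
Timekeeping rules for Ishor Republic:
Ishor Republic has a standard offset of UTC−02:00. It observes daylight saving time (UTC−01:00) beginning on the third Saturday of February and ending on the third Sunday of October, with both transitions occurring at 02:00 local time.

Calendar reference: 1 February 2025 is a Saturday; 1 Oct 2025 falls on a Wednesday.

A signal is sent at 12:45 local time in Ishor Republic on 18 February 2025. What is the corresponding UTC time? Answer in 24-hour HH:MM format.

13:45

1 February 2025 is a Saturday, so the first Saturday is February 1 and the third is February 15.
1 October 2025 is a Wednesday, so the first Sunday is October 5 and the third is October 19.
Daylight saving runs 15 February – 19 October; 18 February 2025 is inside that window, so Ishor Republic is at UTC−01:00.
12:45 local + 1h = 13:45 UTC.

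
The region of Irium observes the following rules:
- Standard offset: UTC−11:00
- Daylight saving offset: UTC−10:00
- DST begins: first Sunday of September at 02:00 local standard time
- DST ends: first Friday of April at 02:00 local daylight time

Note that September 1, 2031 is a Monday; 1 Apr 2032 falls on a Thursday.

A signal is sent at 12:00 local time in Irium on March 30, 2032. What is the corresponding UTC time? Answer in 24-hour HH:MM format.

1 September 2031 is a Monday, so the first Sunday is September 7.
1 April 2032 is a Thursday, so the first Friday is April 2.
March 30, 2032 lies within the daylight-saving period (7 September 2031 – 2 April 2032), so Irium is on daylight time, UTC−10:00.
12:00 local + 10h = 22:00 UTC.

22:00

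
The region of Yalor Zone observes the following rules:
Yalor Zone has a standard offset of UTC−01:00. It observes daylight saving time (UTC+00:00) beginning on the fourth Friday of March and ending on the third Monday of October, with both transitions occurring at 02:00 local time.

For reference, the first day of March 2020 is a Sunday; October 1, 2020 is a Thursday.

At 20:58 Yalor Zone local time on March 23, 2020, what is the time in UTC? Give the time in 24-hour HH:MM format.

1 March 2020 is a Sunday, so the first Friday is March 6 and the fourth is March 27.
1 October 2020 is a Thursday, so the first Monday is October 5 and the third is October 19.
March 23, 2020 does not fall between 27 March and 19 October, so daylight saving is not in effect and Yalor Zone is at UTC−01:00.
20:58 local + 1h = 21:58 UTC.

21:58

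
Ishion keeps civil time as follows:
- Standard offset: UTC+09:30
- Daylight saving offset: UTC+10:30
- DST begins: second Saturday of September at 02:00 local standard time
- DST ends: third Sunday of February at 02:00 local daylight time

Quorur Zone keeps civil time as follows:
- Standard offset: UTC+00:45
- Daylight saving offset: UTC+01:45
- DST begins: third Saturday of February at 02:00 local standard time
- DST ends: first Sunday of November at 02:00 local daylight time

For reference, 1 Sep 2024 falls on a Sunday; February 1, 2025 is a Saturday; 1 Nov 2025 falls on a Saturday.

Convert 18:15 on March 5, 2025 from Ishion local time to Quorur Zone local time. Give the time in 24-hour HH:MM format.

10:30

1 September 2024 is a Sunday, so the first Saturday is September 7 and the second is September 14.
1 February 2025 is a Saturday, so the first Sunday is February 2 and the third is February 16.
March 5, 2025 does not fall between 14 September 2024 and 16 February 2025, so daylight saving is not in effect and Ishion is at UTC+09:30.
18:15 Ishion − 9h30m = 08:45 UTC.
1 February 2025 is a Saturday, so the first Saturday is February 1 and the third is February 15.
1 November 2025 is a Saturday, so the first Sunday is November 2.
At the standard offset (UTC+00:45), 08:45 UTC + 0h45m = 09:30 Quorur Zone standard time.
Daylight saving runs 15 February – 2 November; the standard-time date in Quorur Zone, March 5, 2025, is inside that window, so Quorur Zone is at UTC+01:45.
08:45 UTC + 1h45m = 10:30 Quorur Zone.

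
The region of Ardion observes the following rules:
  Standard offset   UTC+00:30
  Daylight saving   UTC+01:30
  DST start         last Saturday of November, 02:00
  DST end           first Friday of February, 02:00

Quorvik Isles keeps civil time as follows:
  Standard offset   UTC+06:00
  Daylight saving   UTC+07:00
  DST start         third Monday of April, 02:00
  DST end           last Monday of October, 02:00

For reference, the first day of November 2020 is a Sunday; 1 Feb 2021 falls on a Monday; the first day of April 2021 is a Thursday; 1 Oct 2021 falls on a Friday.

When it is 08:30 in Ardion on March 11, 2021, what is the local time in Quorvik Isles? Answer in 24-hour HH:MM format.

14:00

1 November 2020 is a Sunday, so Saturdays fall on 7, 14, 21, 28; the last is November 28.
1 February 2021 is a Monday, so the first Friday is February 5.
Daylight saving runs 28 November 2020 – 5 February 2021; March 11, 2021 is outside that window, so Ardion is on standard time at UTC+00:30.
08:30 Ardion − 0h30m = 08:00 UTC.
1 April 2021 is a Thursday, so the first Monday is April 5 and the third is April 19.
1 October 2021 is a Friday, so Mondays fall on 4, 11, 18, 25; the last is October 25.
At the standard offset (UTC+06:00), 08:00 UTC + 6h = 14:00 Quorvik Isles standard time.
The standard-time date in Quorvik Isles, March 11, 2021, does not fall between 19 April and 25 October, so daylight saving is not in effect and Quorvik Isles is at UTC+06:00.
08:00 UTC + 6h = 14:00 Quorvik Isles.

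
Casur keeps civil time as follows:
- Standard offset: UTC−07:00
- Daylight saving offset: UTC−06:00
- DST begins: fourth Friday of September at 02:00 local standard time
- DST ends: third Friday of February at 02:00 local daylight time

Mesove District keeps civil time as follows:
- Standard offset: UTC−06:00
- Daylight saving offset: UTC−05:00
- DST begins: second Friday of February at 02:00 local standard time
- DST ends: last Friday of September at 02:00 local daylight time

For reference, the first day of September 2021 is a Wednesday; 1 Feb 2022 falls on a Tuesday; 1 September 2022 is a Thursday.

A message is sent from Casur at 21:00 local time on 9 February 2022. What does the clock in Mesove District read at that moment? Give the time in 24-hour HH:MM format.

1 September 2021 is a Wednesday, so the first Friday is September 3 and the fourth is September 24.
1 February 2022 is a Tuesday, so the first Friday is February 4 and the third is February 18.
9 February 2022 lies within the daylight-saving period (24 September 2021 – 18 February 2022), so Casur is on daylight time, UTC−06:00.
21:00 Casur + 6h = 03:00 UTC (rolling into the next day, 10 February 2022).
1 February 2022 is a Tuesday, so the first Friday is February 4 and the second is February 11.
1 September 2022 is a Thursday, so Fridays fall on 2, 9, 16, 23, 30; the last is September 30.
At the standard offset (UTC−06:00), 03:00 UTC − 6h = 21:00 Mesove District standard time (rolling into the previous day, 9 February 2022).
The standard-time date in Mesove District, 9 February 2022, does not fall between 11 February and 30 September, so daylight saving is not in effect and Mesove District is at UTC−06:00.
03:00 UTC − 6h = 21:00 Mesove District (rolling into the previous day, 9 February 2022).

21:00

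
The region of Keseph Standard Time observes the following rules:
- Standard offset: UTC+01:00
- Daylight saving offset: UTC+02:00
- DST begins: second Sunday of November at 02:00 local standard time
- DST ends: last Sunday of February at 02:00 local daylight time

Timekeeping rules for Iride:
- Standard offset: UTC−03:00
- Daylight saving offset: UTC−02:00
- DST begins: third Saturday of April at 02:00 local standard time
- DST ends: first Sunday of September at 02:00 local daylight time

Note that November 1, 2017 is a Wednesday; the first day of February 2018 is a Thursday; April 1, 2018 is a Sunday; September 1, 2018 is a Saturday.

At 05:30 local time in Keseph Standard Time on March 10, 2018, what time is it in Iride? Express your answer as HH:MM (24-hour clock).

1 November 2017 is a Wednesday, so the first Sunday is November 5 and the second is November 12.
1 February 2018 is a Thursday, so Sundays fall on 4, 11, 18, 25; the last is February 25.
Daylight saving runs 12 November 2017 – 25 February 2018; March 10, 2018 is outside that window, so Keseph Standard Time is on standard time at UTC+01:00.
05:30 Keseph Standard Time − 1h = 04:30 UTC.
1 April 2018 is a Sunday, so the first Saturday is April 7 and the third is April 21.
1 September 2018 is a Saturday, so the first Sunday is September 2.
At the standard offset (UTC−03:00), 04:30 UTC − 3h = 01:30 Iride standard time.
The standard-time date in Iride, March 10, 2018, is outside the daylight-saving period (21 April – 2 September), so Iride is on standard time, UTC−03:00.
04:30 UTC − 3h = 01:30 Iride.

01:30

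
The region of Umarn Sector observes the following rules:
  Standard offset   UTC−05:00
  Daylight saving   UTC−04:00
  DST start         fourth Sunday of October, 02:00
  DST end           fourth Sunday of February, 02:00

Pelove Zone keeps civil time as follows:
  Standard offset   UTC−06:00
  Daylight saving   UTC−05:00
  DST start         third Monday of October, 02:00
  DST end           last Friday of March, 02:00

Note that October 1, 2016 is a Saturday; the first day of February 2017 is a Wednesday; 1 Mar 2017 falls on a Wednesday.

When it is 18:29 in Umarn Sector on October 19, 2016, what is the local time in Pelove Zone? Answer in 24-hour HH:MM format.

18:29

1 October 2016 is a Saturday, so the first Sunday is October 2 and the fourth is October 23.
1 February 2017 is a Wednesday, so the first Sunday is February 5 and the fourth is February 26.
October 19, 2016 is outside the daylight-saving period (23 October 2016 – 26 February 2017), so Umarn Sector is on standard time, UTC−05:00.
18:29 Umarn Sector + 5h = 23:29 UTC.
1 October 2016 is a Saturday, so the first Monday is October 3 and the third is October 17.
1 March 2017 is a Wednesday, so Fridays fall on 3, 10, 17, 24, 31; the last is March 31.
At the standard offset (UTC−06:00), 23:29 UTC − 6h = 17:29 Pelove Zone standard time.
The standard-time date in Pelove Zone, October 19, 2016, lies within the daylight-saving period (17 October 2016 – 31 March 2017), so Pelove Zone is on daylight time, UTC−05:00.
23:29 UTC − 5h = 18:29 Pelove Zone.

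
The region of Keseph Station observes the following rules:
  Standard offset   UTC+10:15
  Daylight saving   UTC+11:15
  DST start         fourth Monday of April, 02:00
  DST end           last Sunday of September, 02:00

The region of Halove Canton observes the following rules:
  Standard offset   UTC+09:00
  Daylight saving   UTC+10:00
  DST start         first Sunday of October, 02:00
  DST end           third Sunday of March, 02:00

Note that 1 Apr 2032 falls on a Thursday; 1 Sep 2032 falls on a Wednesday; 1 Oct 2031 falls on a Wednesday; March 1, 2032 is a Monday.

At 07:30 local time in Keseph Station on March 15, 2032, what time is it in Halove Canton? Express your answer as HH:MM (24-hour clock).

1 April 2032 is a Thursday, so the first Monday is April 5 and the fourth is April 26.
1 September 2032 is a Wednesday, so Sundays fall on 5, 12, 19, 26; the last is September 26.
March 15, 2032 does not fall between 26 April and 26 September, so daylight saving is not in effect and Keseph Station is at UTC+10:15.
07:30 Keseph Station − 10h15m = 21:15 UTC (rolling into the previous day, 14 March 2032).
1 October 2031 is a Wednesday, so the first Sunday is October 5.
1 March 2032 is a Monday, so the first Sunday is March 7 and the third is March 21.
At the standard offset (UTC+09:00), 21:15 UTC + 9h = 06:15 Halove Canton standard time (rolling into the next day, 15 March 2032).
Daylight saving runs 5 October 2031 – 21 March 2032; the standard-time date in Halove Canton, March 15, 2032, is inside that window, so Halove Canton is at UTC+10:00.
21:15 UTC + 10h = 07:15 Halove Canton (rolling into the next day, 15 March 2032).

07:15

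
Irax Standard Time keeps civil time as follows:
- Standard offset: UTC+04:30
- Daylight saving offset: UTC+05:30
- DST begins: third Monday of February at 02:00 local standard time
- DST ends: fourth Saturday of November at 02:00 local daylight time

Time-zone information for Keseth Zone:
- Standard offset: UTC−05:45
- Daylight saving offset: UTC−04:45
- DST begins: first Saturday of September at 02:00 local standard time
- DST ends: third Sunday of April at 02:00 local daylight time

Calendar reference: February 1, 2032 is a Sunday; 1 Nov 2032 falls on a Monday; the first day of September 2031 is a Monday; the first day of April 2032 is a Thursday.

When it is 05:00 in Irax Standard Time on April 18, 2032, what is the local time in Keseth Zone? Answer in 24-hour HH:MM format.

18:45

1 February 2032 is a Sunday, so the first Monday is February 2 and the third is February 16.
1 November 2032 is a Monday, so the first Saturday is November 6 and the fourth is November 27.
April 18, 2032 falls between 16 February and 27 November, so daylight saving is in effect and Irax Standard Time is at UTC+05:30.
05:00 Irax Standard Time − 5h30m = 23:30 UTC (rolling into the previous day, 17 April 2032).
1 September 2031 is a Monday, so the first Saturday is September 6.
1 April 2032 is a Thursday, so the first Sunday is April 4 and the third is April 18.
At the standard offset (UTC−05:45), 23:30 UTC − 5h45m = 17:45 Keseth Zone standard time.
The standard-time date in Keseth Zone, April 17, 2032, lies within the daylight-saving period (6 September 2031 – 18 April 2032), so Keseth Zone is on daylight time, UTC−04:45.
23:30 UTC − 4h45m = 18:45 Keseth Zone.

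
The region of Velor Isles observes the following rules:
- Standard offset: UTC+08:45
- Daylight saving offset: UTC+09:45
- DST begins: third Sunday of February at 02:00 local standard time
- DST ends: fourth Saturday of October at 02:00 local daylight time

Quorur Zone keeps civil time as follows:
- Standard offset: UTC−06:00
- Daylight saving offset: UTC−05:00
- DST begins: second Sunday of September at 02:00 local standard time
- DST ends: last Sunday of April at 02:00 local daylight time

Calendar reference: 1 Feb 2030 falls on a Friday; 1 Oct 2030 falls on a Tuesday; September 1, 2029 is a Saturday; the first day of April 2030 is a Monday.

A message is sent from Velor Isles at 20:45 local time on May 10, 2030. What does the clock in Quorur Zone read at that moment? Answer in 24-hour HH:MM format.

05:00

1 February 2030 is a Friday, so the first Sunday is February 3 and the third is February 17.
1 October 2030 is a Tuesday, so the first Saturday is October 5 and the fourth is October 26.
May 10, 2030 falls between 17 February and 26 October, so daylight saving is in effect and Velor Isles is at UTC+09:45.
20:45 Velor Isles − 9h45m = 11:00 UTC.
1 September 2029 is a Saturday, so the first Sunday is September 2 and the second is September 9.
1 April 2030 is a Monday, so Sundays fall on 7, 14, 21, 28; the last is April 28.
At the standard offset (UTC−06:00), 11:00 UTC − 6h = 05:00 Quorur Zone standard time.
The standard-time date in Quorur Zone, May 10, 2030, is outside the daylight-saving period (9 September 2029 – 28 April 2030), so Quorur Zone is on standard time, UTC−06:00.
11:00 UTC − 6h = 05:00 Quorur Zone.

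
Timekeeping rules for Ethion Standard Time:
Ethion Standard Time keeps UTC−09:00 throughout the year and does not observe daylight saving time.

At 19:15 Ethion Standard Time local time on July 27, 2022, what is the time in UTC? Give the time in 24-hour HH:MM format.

04:15

Ethion Standard Time has no daylight saving, so its offset is UTC−09:00 year-round.
19:15 local + 9h = 04:15 UTC (rolling into the next day, 28 July 2022).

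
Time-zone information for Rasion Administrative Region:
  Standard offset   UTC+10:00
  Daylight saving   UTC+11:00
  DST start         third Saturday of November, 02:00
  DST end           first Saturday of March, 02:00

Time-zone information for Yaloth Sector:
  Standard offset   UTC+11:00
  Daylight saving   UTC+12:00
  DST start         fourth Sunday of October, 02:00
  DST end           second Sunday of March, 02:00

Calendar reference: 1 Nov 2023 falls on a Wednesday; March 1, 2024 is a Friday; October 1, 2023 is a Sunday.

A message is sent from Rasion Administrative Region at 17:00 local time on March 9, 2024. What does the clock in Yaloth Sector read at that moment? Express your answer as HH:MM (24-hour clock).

19:00

1 November 2023 is a Wednesday, so the first Saturday is November 4 and the third is November 18.
1 March 2024 is a Friday, so the first Saturday is March 2.
March 9, 2024 does not fall between 18 November 2023 and 2 March 2024, so daylight saving is not in effect and Rasion Administrative Region is at UTC+10:00.
17:00 Rasion Administrative Region − 10h = 07:00 UTC.
1 October 2023 is a Sunday, so the first Sunday is October 1 and the fourth is October 22.
1 March 2024 is a Friday, so the first Sunday is March 3 and the second is March 10.
At the standard offset (UTC+11:00), 07:00 UTC + 11h = 18:00 Yaloth Sector standard time.
Daylight saving runs 22 October 2023 – 10 March 2024; the standard-time date in Yaloth Sector, March 9, 2024, is inside that window, so Yaloth Sector is at UTC+12:00.
07:00 UTC + 12h = 19:00 Yaloth Sector.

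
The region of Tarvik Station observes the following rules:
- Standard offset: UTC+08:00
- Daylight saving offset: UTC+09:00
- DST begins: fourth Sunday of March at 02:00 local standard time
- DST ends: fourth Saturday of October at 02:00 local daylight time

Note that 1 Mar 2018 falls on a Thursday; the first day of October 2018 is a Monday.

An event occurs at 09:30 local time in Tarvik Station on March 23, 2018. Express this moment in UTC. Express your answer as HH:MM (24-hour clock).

1 March 2018 is a Thursday, so the first Sunday is March 4 and the fourth is March 25.
1 October 2018 is a Monday, so the first Saturday is October 6 and the fourth is October 27.
March 23, 2018 does not fall between 25 March and 27 October, so daylight saving is not in effect and Tarvik Station is at UTC+08:00.
09:30 local − 8h = 01:30 UTC.

01:30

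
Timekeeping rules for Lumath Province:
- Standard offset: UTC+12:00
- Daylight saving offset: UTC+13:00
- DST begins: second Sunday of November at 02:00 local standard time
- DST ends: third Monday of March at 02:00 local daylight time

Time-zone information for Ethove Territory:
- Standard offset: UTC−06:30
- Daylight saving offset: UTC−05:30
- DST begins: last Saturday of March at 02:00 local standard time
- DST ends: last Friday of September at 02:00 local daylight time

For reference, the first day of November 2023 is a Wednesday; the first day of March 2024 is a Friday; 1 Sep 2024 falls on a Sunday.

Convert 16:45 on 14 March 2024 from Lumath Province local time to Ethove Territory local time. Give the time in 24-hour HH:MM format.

21:15

1 November 2023 is a Wednesday, so the first Sunday is November 5 and the second is November 12.
1 March 2024 is a Friday, so the first Monday is March 4 and the third is March 18.
14 March 2024 lies within the daylight-saving period (12 November 2023 – 18 March 2024), so Lumath Province is on daylight time, UTC+13:00.
16:45 Lumath Province − 13h = 03:45 UTC.
1 March 2024 is a Friday, so Saturdays fall on 2, 9, 16, 23, 30; the last is March 30.
1 September 2024 is a Sunday, so Fridays fall on 6, 13, 20, 27; the last is September 27.
At the standard offset (UTC−06:30), 03:45 UTC − 6h30m = 21:15 Ethove Territory standard time (rolling into the previous day, 13 March 2024).
Daylight saving runs 30 March – 27 September; the standard-time date in Ethove Territory, 13 March 2024, is outside that window, so Ethove Territory is on standard time at UTC−06:30.
03:45 UTC − 6h30m = 21:15 Ethove Territory (rolling into the previous day, 13 March 2024).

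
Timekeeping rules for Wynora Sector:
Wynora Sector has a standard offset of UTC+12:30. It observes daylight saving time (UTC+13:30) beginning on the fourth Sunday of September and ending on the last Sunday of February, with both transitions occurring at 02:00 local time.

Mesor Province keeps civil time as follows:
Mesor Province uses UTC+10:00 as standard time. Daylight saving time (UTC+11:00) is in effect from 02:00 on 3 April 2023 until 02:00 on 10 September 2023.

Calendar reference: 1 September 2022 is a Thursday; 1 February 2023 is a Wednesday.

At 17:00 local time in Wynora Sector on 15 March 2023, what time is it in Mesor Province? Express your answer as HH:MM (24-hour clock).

1 September 2022 is a Thursday, so the first Sunday is September 4 and the fourth is September 25.
1 February 2023 is a Wednesday, so Sundays fall on 5, 12, 19, 26; the last is February 26.
15 March 2023 is outside the daylight-saving period (25 September 2022 – 26 February 2023), so Wynora Sector is on standard time, UTC+12:30.
17:00 Wynora Sector − 12h30m = 04:30 UTC.
At the standard offset (UTC+10:00), 04:30 UTC + 10h = 14:30 Mesor Province standard time.
Daylight saving runs 3 April – 10 September; the standard-time date in Mesor Province, 15 March 2023, is outside that window, so Mesor Province is on standard time at UTC+10:00.
04:30 UTC + 10h = 14:30 Mesor Province.

14:30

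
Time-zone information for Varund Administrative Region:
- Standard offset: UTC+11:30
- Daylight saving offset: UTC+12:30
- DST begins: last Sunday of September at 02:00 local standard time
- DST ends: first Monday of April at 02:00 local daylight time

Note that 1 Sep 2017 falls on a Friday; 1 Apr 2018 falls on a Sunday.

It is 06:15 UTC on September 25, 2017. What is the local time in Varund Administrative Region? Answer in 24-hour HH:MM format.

18:45

1 September 2017 is a Friday, so Sundays fall on 3, 10, 17, 24; the last is September 24.
1 April 2018 is a Sunday, so the first Monday is April 2.
At the standard offset (UTC+11:30), 06:15 UTC + 11h30m = 17:45 Varund Administrative Region standard time.
The standard-time date in Varund Administrative Region, September 25, 2017, lies within the daylight-saving period (24 September 2017 – 2 April 2018), so Varund Administrative Region is on daylight time, UTC+12:30.
06:15 UTC + 12h30m = 18:45 local.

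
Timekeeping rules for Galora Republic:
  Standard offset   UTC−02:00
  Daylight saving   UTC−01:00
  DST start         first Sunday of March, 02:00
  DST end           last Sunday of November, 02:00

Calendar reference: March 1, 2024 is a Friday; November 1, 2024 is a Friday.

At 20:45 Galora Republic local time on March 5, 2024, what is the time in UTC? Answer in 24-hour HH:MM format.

21:45

1 March 2024 is a Friday, so the first Sunday is March 3.
1 November 2024 is a Friday, so Sundays fall on 3, 10, 17, 24; the last is November 24.
March 5, 2024 falls between 3 March and 24 November, so daylight saving is in effect and Galora Republic is at UTC−01:00.
20:45 local + 1h = 21:45 UTC.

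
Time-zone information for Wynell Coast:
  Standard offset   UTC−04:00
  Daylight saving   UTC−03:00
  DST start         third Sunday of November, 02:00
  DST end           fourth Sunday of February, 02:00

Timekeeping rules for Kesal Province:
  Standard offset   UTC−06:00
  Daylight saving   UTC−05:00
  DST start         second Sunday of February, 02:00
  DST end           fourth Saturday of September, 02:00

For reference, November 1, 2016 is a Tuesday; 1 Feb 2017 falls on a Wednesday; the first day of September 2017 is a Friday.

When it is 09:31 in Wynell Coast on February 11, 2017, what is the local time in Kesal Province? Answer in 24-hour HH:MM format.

1 November 2016 is a Tuesday, so the first Sunday is November 6 and the third is November 20.
1 February 2017 is a Wednesday, so the first Sunday is February 5 and the fourth is February 26.
February 11, 2017 falls between 20 November 2016 and 26 February 2017, so daylight saving is in effect and Wynell Coast is at UTC−03:00.
09:31 Wynell Coast + 3h = 12:31 UTC.
1 February 2017 is a Wednesday, so the first Sunday is February 5 and the second is February 12.
1 September 2017 is a Friday, so the first Saturday is September 2 and the fourth is September 23.
At the standard offset (UTC−06:00), 12:31 UTC − 6h = 06:31 Kesal Province standard time.
The standard-time date in Kesal Province, February 11, 2017, is outside the daylight-saving period (12 February – 23 September), so Kesal Province is on standard time, UTC−06:00.
12:31 UTC − 6h = 06:31 Kesal Province.

06:31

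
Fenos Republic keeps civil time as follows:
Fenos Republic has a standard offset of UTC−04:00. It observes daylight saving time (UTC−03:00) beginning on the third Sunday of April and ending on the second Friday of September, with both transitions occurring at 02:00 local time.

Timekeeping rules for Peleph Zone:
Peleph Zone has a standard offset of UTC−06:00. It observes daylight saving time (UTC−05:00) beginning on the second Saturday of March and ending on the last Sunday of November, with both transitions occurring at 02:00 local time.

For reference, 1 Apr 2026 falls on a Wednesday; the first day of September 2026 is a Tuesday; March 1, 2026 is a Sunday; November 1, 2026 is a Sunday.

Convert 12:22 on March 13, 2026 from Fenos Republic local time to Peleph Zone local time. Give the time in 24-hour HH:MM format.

1 April 2026 is a Wednesday, so the first Sunday is April 5 and the third is April 19.
1 September 2026 is a Tuesday, so the first Friday is September 4 and the second is September 11.
March 13, 2026 does not fall between 19 April and 11 September, so daylight saving is not in effect and Fenos Republic is at UTC−04:00.
12:22 Fenos Republic + 4h = 16:22 UTC.
1 March 2026 is a Sunday, so the first Saturday is March 7 and the second is March 14.
1 November 2026 is a Sunday, so Sundays fall on 1, 8, 15, 22, 29; the last is November 29.
At the standard offset (UTC−06:00), 16:22 UTC − 6h = 10:22 Peleph Zone standard time.
The standard-time date in Peleph Zone, March 13, 2026, does not fall between 14 March and 29 November, so daylight saving is not in effect and Peleph Zone is at UTC−06:00.
16:22 UTC − 6h = 10:22 Peleph Zone.

10:22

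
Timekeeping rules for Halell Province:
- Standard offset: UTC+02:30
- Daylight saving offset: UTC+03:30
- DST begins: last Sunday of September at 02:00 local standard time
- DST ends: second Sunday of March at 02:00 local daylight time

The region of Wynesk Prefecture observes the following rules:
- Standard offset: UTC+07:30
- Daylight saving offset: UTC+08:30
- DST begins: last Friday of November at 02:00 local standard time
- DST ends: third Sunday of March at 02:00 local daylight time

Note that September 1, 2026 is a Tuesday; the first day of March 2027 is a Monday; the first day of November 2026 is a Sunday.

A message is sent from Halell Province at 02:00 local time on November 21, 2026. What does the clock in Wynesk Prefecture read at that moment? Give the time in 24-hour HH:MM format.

06:00

1 September 2026 is a Tuesday, so Sundays fall on 6, 13, 20, 27; the last is September 27.
1 March 2027 is a Monday, so the first Sunday is March 7 and the second is March 14.
November 21, 2026 lies within the daylight-saving period (27 September 2026 – 14 March 2027), so Halell Province is on daylight time, UTC+03:30.
02:00 Halell Province − 3h30m = 22:30 UTC (rolling into the previous day, 20 November 2026).
1 November 2026 is a Sunday, so Fridays fall on 6, 13, 20, 27; the last is November 27.
1 March 2027 is a Monday, so the first Sunday is March 7 and the third is March 21.
At the standard offset (UTC+07:30), 22:30 UTC + 7h30m = 06:00 Wynesk Prefecture standard time (rolling into the next day, 21 November 2026).
The standard-time date in Wynesk Prefecture, November 21, 2026, does not fall between 27 November 2026 and 21 March 2027, so daylight saving is not in effect and Wynesk Prefecture is at UTC+07:30.
22:30 UTC + 7h30m = 06:00 Wynesk Prefecture (rolling into the next day, 21 November 2026).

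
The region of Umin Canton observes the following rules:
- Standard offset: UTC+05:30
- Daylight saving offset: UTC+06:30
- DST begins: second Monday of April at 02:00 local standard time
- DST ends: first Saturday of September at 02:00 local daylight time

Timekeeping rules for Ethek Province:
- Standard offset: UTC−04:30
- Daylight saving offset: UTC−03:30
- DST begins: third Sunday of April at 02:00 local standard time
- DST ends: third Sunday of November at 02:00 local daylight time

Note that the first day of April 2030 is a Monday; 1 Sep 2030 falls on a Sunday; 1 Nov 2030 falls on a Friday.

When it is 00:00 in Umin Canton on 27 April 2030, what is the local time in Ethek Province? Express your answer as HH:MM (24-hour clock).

1 April 2030 is a Monday, so the first Monday is April 1 and the second is April 8.
1 September 2030 is a Sunday, so the first Saturday is September 7.
27 April 2030 falls between 8 April and 7 September, so daylight saving is in effect and Umin Canton is at UTC+06:30.
00:00 Umin Canton − 6h30m = 17:30 UTC (rolling into the previous day, 26 April 2030).
1 April 2030 is a Monday, so the first Sunday is April 7 and the third is April 21.
1 November 2030 is a Friday, so the first Sunday is November 3 and the third is November 17.
At the standard offset (UTC−04:30), 17:30 UTC − 4h30m = 13:00 Ethek Province standard time.
The standard-time date in Ethek Province, 26 April 2030, falls between 21 April and 17 November, so daylight saving is in effect and Ethek Province is at UTC−03:30.
17:30 UTC − 3h30m = 14:00 Ethek Province.

14:00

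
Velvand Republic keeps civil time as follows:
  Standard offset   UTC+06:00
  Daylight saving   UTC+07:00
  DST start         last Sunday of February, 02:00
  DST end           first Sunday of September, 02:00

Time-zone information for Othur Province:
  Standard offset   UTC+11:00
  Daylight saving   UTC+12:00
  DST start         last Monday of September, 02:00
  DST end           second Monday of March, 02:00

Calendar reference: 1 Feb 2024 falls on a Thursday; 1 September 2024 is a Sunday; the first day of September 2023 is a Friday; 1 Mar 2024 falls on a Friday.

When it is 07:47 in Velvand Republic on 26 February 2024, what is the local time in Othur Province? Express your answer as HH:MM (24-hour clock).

12:47

1 February 2024 is a Thursday, so Sundays fall on 4, 11, 18, 25; the last is February 25.
1 September 2024 is a Sunday, so the first Sunday is September 1.
Daylight saving runs 25 February – 1 September; 26 February 2024 is inside that window, so Velvand Republic is at UTC+07:00.
07:47 Velvand Republic − 7h = 00:47 UTC.
1 September 2023 is a Friday, so Mondays fall on 4, 11, 18, 25; the last is September 25.
1 March 2024 is a Friday, so the first Monday is March 4 and the second is March 11.
At the standard offset (UTC+11:00), 00:47 UTC + 11h = 11:47 Othur Province standard time.
The standard-time date in Othur Province, 26 February 2024, lies within the daylight-saving period (25 September 2023 – 11 March 2024), so Othur Province is on daylight time, UTC+12:00.
00:47 UTC + 12h = 12:47 Othur Province.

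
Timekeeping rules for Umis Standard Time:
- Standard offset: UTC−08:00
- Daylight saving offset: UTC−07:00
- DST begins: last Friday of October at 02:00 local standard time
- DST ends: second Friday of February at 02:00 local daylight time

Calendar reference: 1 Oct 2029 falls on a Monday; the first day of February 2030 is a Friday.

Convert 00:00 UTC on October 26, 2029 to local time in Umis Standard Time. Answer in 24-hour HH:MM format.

16:00

1 October 2029 is a Monday, so Fridays fall on 5, 12, 19, 26; the last is October 26.
1 February 2030 is a Friday, so the first Friday is February 1 and the second is February 8.
At the standard offset (UTC−08:00), 00:00 UTC − 8h = 16:00 Umis Standard Time standard time (rolling into the previous day, 25 October 2029).
The standard-time date in Umis Standard Time, October 25, 2029, does not fall between 26 October 2029 and 8 February 2030, so daylight saving is not in effect and Umis Standard Time is at UTC−08:00.
00:00 UTC − 8h = 16:00 local (rolling into the previous day, 25 October 2029).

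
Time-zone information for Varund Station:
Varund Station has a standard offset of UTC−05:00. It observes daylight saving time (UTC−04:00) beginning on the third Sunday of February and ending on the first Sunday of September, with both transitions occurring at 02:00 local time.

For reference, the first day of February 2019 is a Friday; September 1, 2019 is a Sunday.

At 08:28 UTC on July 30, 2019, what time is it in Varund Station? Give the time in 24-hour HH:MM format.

04:28

1 February 2019 is a Friday, so the first Sunday is February 3 and the third is February 17.
1 September 2019 is a Sunday, so the first Sunday is September 1.
At the standard offset (UTC−05:00), 08:28 UTC − 5h = 03:28 Varund Station standard time.
Daylight saving runs 17 February – 1 September; the standard-time date in Varund Station, July 30, 2019, is inside that window, so Varund Station is at UTC−04:00.
08:28 UTC − 4h = 04:28 local.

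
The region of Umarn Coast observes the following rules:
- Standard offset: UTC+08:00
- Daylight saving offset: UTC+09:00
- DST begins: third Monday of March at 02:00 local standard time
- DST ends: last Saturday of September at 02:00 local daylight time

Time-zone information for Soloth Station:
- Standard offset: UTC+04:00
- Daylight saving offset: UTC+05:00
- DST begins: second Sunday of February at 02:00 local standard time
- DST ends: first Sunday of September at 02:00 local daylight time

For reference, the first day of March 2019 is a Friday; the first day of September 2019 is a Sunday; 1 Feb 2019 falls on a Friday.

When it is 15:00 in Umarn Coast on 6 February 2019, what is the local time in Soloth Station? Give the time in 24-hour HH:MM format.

11:00

1 March 2019 is a Friday, so the first Monday is March 4 and the third is March 18.
1 September 2019 is a Sunday, so Saturdays fall on 7, 14, 21, 28; the last is September 28.
6 February 2019 is outside the daylight-saving period (18 March – 28 September), so Umarn Coast is on standard time, UTC+08:00.
15:00 Umarn Coast − 8h = 07:00 UTC.
1 February 2019 is a Friday, so the first Sunday is February 3 and the second is February 10.
1 September 2019 is a Sunday, so the first Sunday is September 1.
At the standard offset (UTC+04:00), 07:00 UTC + 4h = 11:00 Soloth Station standard time.
Daylight saving runs 10 February – 1 September; the standard-time date in Soloth Station, 6 February 2019, is outside that window, so Soloth Station is on standard time at UTC+04:00.
07:00 UTC + 4h = 11:00 Soloth Station.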